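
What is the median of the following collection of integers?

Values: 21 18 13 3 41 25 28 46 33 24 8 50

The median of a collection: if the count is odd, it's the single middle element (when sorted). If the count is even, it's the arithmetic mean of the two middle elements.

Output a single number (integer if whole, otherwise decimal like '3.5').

Answer: 24.5

Derivation:
Step 1: insert 21 -> lo=[21] (size 1, max 21) hi=[] (size 0) -> median=21
Step 2: insert 18 -> lo=[18] (size 1, max 18) hi=[21] (size 1, min 21) -> median=19.5
Step 3: insert 13 -> lo=[13, 18] (size 2, max 18) hi=[21] (size 1, min 21) -> median=18
Step 4: insert 3 -> lo=[3, 13] (size 2, max 13) hi=[18, 21] (size 2, min 18) -> median=15.5
Step 5: insert 41 -> lo=[3, 13, 18] (size 3, max 18) hi=[21, 41] (size 2, min 21) -> median=18
Step 6: insert 25 -> lo=[3, 13, 18] (size 3, max 18) hi=[21, 25, 41] (size 3, min 21) -> median=19.5
Step 7: insert 28 -> lo=[3, 13, 18, 21] (size 4, max 21) hi=[25, 28, 41] (size 3, min 25) -> median=21
Step 8: insert 46 -> lo=[3, 13, 18, 21] (size 4, max 21) hi=[25, 28, 41, 46] (size 4, min 25) -> median=23
Step 9: insert 33 -> lo=[3, 13, 18, 21, 25] (size 5, max 25) hi=[28, 33, 41, 46] (size 4, min 28) -> median=25
Step 10: insert 24 -> lo=[3, 13, 18, 21, 24] (size 5, max 24) hi=[25, 28, 33, 41, 46] (size 5, min 25) -> median=24.5
Step 11: insert 8 -> lo=[3, 8, 13, 18, 21, 24] (size 6, max 24) hi=[25, 28, 33, 41, 46] (size 5, min 25) -> median=24
Step 12: insert 50 -> lo=[3, 8, 13, 18, 21, 24] (size 6, max 24) hi=[25, 28, 33, 41, 46, 50] (size 6, min 25) -> median=24.5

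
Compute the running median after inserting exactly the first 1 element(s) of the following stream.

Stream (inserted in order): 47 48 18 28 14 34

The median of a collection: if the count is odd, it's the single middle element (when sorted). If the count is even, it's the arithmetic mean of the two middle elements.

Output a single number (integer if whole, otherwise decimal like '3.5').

Answer: 47

Derivation:
Step 1: insert 47 -> lo=[47] (size 1, max 47) hi=[] (size 0) -> median=47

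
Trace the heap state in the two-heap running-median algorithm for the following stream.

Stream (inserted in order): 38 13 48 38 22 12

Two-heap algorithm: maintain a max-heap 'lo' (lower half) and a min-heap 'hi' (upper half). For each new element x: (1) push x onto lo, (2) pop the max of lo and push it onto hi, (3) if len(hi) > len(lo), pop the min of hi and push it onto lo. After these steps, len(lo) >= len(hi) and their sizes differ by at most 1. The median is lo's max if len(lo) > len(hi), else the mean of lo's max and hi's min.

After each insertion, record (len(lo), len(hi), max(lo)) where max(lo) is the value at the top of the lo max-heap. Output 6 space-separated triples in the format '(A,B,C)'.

Step 1: insert 38 -> lo=[38] hi=[] -> (len(lo)=1, len(hi)=0, max(lo)=38)
Step 2: insert 13 -> lo=[13] hi=[38] -> (len(lo)=1, len(hi)=1, max(lo)=13)
Step 3: insert 48 -> lo=[13, 38] hi=[48] -> (len(lo)=2, len(hi)=1, max(lo)=38)
Step 4: insert 38 -> lo=[13, 38] hi=[38, 48] -> (len(lo)=2, len(hi)=2, max(lo)=38)
Step 5: insert 22 -> lo=[13, 22, 38] hi=[38, 48] -> (len(lo)=3, len(hi)=2, max(lo)=38)
Step 6: insert 12 -> lo=[12, 13, 22] hi=[38, 38, 48] -> (len(lo)=3, len(hi)=3, max(lo)=22)

Answer: (1,0,38) (1,1,13) (2,1,38) (2,2,38) (3,2,38) (3,3,22)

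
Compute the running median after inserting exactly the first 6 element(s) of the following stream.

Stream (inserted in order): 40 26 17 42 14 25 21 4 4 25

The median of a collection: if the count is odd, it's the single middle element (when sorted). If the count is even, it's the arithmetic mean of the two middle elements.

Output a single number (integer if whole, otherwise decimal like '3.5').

Step 1: insert 40 -> lo=[40] (size 1, max 40) hi=[] (size 0) -> median=40
Step 2: insert 26 -> lo=[26] (size 1, max 26) hi=[40] (size 1, min 40) -> median=33
Step 3: insert 17 -> lo=[17, 26] (size 2, max 26) hi=[40] (size 1, min 40) -> median=26
Step 4: insert 42 -> lo=[17, 26] (size 2, max 26) hi=[40, 42] (size 2, min 40) -> median=33
Step 5: insert 14 -> lo=[14, 17, 26] (size 3, max 26) hi=[40, 42] (size 2, min 40) -> median=26
Step 6: insert 25 -> lo=[14, 17, 25] (size 3, max 25) hi=[26, 40, 42] (size 3, min 26) -> median=25.5

Answer: 25.5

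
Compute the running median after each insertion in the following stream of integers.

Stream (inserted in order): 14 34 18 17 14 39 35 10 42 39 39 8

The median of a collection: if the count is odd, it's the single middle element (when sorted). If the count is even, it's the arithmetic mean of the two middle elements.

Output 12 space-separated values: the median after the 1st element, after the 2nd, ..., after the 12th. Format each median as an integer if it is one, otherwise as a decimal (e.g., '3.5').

Step 1: insert 14 -> lo=[14] (size 1, max 14) hi=[] (size 0) -> median=14
Step 2: insert 34 -> lo=[14] (size 1, max 14) hi=[34] (size 1, min 34) -> median=24
Step 3: insert 18 -> lo=[14, 18] (size 2, max 18) hi=[34] (size 1, min 34) -> median=18
Step 4: insert 17 -> lo=[14, 17] (size 2, max 17) hi=[18, 34] (size 2, min 18) -> median=17.5
Step 5: insert 14 -> lo=[14, 14, 17] (size 3, max 17) hi=[18, 34] (size 2, min 18) -> median=17
Step 6: insert 39 -> lo=[14, 14, 17] (size 3, max 17) hi=[18, 34, 39] (size 3, min 18) -> median=17.5
Step 7: insert 35 -> lo=[14, 14, 17, 18] (size 4, max 18) hi=[34, 35, 39] (size 3, min 34) -> median=18
Step 8: insert 10 -> lo=[10, 14, 14, 17] (size 4, max 17) hi=[18, 34, 35, 39] (size 4, min 18) -> median=17.5
Step 9: insert 42 -> lo=[10, 14, 14, 17, 18] (size 5, max 18) hi=[34, 35, 39, 42] (size 4, min 34) -> median=18
Step 10: insert 39 -> lo=[10, 14, 14, 17, 18] (size 5, max 18) hi=[34, 35, 39, 39, 42] (size 5, min 34) -> median=26
Step 11: insert 39 -> lo=[10, 14, 14, 17, 18, 34] (size 6, max 34) hi=[35, 39, 39, 39, 42] (size 5, min 35) -> median=34
Step 12: insert 8 -> lo=[8, 10, 14, 14, 17, 18] (size 6, max 18) hi=[34, 35, 39, 39, 39, 42] (size 6, min 34) -> median=26

Answer: 14 24 18 17.5 17 17.5 18 17.5 18 26 34 26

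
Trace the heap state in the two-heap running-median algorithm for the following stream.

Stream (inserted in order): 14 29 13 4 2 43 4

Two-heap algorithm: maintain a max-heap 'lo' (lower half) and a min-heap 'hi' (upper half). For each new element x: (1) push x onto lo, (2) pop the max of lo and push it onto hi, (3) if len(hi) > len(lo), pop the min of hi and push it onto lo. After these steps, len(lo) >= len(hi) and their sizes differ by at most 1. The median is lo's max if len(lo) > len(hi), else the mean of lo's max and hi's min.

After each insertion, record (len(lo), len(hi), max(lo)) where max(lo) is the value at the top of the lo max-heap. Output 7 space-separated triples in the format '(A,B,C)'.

Step 1: insert 14 -> lo=[14] hi=[] -> (len(lo)=1, len(hi)=0, max(lo)=14)
Step 2: insert 29 -> lo=[14] hi=[29] -> (len(lo)=1, len(hi)=1, max(lo)=14)
Step 3: insert 13 -> lo=[13, 14] hi=[29] -> (len(lo)=2, len(hi)=1, max(lo)=14)
Step 4: insert 4 -> lo=[4, 13] hi=[14, 29] -> (len(lo)=2, len(hi)=2, max(lo)=13)
Step 5: insert 2 -> lo=[2, 4, 13] hi=[14, 29] -> (len(lo)=3, len(hi)=2, max(lo)=13)
Step 6: insert 43 -> lo=[2, 4, 13] hi=[14, 29, 43] -> (len(lo)=3, len(hi)=3, max(lo)=13)
Step 7: insert 4 -> lo=[2, 4, 4, 13] hi=[14, 29, 43] -> (len(lo)=4, len(hi)=3, max(lo)=13)

Answer: (1,0,14) (1,1,14) (2,1,14) (2,2,13) (3,2,13) (3,3,13) (4,3,13)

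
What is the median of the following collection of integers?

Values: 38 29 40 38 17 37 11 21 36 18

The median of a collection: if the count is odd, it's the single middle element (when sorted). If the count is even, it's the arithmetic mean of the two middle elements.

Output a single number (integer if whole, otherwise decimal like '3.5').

Answer: 32.5

Derivation:
Step 1: insert 38 -> lo=[38] (size 1, max 38) hi=[] (size 0) -> median=38
Step 2: insert 29 -> lo=[29] (size 1, max 29) hi=[38] (size 1, min 38) -> median=33.5
Step 3: insert 40 -> lo=[29, 38] (size 2, max 38) hi=[40] (size 1, min 40) -> median=38
Step 4: insert 38 -> lo=[29, 38] (size 2, max 38) hi=[38, 40] (size 2, min 38) -> median=38
Step 5: insert 17 -> lo=[17, 29, 38] (size 3, max 38) hi=[38, 40] (size 2, min 38) -> median=38
Step 6: insert 37 -> lo=[17, 29, 37] (size 3, max 37) hi=[38, 38, 40] (size 3, min 38) -> median=37.5
Step 7: insert 11 -> lo=[11, 17, 29, 37] (size 4, max 37) hi=[38, 38, 40] (size 3, min 38) -> median=37
Step 8: insert 21 -> lo=[11, 17, 21, 29] (size 4, max 29) hi=[37, 38, 38, 40] (size 4, min 37) -> median=33
Step 9: insert 36 -> lo=[11, 17, 21, 29, 36] (size 5, max 36) hi=[37, 38, 38, 40] (size 4, min 37) -> median=36
Step 10: insert 18 -> lo=[11, 17, 18, 21, 29] (size 5, max 29) hi=[36, 37, 38, 38, 40] (size 5, min 36) -> median=32.5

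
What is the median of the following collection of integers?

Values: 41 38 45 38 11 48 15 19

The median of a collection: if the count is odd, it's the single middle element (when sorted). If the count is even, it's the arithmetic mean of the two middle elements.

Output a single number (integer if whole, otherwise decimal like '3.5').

Step 1: insert 41 -> lo=[41] (size 1, max 41) hi=[] (size 0) -> median=41
Step 2: insert 38 -> lo=[38] (size 1, max 38) hi=[41] (size 1, min 41) -> median=39.5
Step 3: insert 45 -> lo=[38, 41] (size 2, max 41) hi=[45] (size 1, min 45) -> median=41
Step 4: insert 38 -> lo=[38, 38] (size 2, max 38) hi=[41, 45] (size 2, min 41) -> median=39.5
Step 5: insert 11 -> lo=[11, 38, 38] (size 3, max 38) hi=[41, 45] (size 2, min 41) -> median=38
Step 6: insert 48 -> lo=[11, 38, 38] (size 3, max 38) hi=[41, 45, 48] (size 3, min 41) -> median=39.5
Step 7: insert 15 -> lo=[11, 15, 38, 38] (size 4, max 38) hi=[41, 45, 48] (size 3, min 41) -> median=38
Step 8: insert 19 -> lo=[11, 15, 19, 38] (size 4, max 38) hi=[38, 41, 45, 48] (size 4, min 38) -> median=38

Answer: 38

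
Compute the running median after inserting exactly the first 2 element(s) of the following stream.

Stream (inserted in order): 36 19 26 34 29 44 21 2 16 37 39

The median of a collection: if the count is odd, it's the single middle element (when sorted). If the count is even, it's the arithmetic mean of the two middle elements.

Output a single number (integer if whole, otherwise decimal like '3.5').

Step 1: insert 36 -> lo=[36] (size 1, max 36) hi=[] (size 0) -> median=36
Step 2: insert 19 -> lo=[19] (size 1, max 19) hi=[36] (size 1, min 36) -> median=27.5

Answer: 27.5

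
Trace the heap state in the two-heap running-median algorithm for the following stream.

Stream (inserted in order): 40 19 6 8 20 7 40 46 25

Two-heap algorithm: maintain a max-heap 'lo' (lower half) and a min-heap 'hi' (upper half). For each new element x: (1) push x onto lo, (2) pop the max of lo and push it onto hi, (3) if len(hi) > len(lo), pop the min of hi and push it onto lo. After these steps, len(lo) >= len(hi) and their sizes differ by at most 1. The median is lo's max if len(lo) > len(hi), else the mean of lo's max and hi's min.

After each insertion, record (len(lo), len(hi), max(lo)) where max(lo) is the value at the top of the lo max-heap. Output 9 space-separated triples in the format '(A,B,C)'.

Step 1: insert 40 -> lo=[40] hi=[] -> (len(lo)=1, len(hi)=0, max(lo)=40)
Step 2: insert 19 -> lo=[19] hi=[40] -> (len(lo)=1, len(hi)=1, max(lo)=19)
Step 3: insert 6 -> lo=[6, 19] hi=[40] -> (len(lo)=2, len(hi)=1, max(lo)=19)
Step 4: insert 8 -> lo=[6, 8] hi=[19, 40] -> (len(lo)=2, len(hi)=2, max(lo)=8)
Step 5: insert 20 -> lo=[6, 8, 19] hi=[20, 40] -> (len(lo)=3, len(hi)=2, max(lo)=19)
Step 6: insert 7 -> lo=[6, 7, 8] hi=[19, 20, 40] -> (len(lo)=3, len(hi)=3, max(lo)=8)
Step 7: insert 40 -> lo=[6, 7, 8, 19] hi=[20, 40, 40] -> (len(lo)=4, len(hi)=3, max(lo)=19)
Step 8: insert 46 -> lo=[6, 7, 8, 19] hi=[20, 40, 40, 46] -> (len(lo)=4, len(hi)=4, max(lo)=19)
Step 9: insert 25 -> lo=[6, 7, 8, 19, 20] hi=[25, 40, 40, 46] -> (len(lo)=5, len(hi)=4, max(lo)=20)

Answer: (1,0,40) (1,1,19) (2,1,19) (2,2,8) (3,2,19) (3,3,8) (4,3,19) (4,4,19) (5,4,20)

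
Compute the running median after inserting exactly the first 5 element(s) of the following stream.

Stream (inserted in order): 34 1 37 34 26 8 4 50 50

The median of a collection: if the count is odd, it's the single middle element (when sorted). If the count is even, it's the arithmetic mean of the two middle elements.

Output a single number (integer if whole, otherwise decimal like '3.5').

Step 1: insert 34 -> lo=[34] (size 1, max 34) hi=[] (size 0) -> median=34
Step 2: insert 1 -> lo=[1] (size 1, max 1) hi=[34] (size 1, min 34) -> median=17.5
Step 3: insert 37 -> lo=[1, 34] (size 2, max 34) hi=[37] (size 1, min 37) -> median=34
Step 4: insert 34 -> lo=[1, 34] (size 2, max 34) hi=[34, 37] (size 2, min 34) -> median=34
Step 5: insert 26 -> lo=[1, 26, 34] (size 3, max 34) hi=[34, 37] (size 2, min 34) -> median=34

Answer: 34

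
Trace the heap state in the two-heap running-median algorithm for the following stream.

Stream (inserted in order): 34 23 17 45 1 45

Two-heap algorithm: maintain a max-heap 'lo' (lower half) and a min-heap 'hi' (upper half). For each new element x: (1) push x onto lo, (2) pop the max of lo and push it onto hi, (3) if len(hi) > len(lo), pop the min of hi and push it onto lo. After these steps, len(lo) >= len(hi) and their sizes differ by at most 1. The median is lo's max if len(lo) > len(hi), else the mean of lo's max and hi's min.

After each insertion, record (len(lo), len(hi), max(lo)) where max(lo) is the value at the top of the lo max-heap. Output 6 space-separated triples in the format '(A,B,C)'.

Step 1: insert 34 -> lo=[34] hi=[] -> (len(lo)=1, len(hi)=0, max(lo)=34)
Step 2: insert 23 -> lo=[23] hi=[34] -> (len(lo)=1, len(hi)=1, max(lo)=23)
Step 3: insert 17 -> lo=[17, 23] hi=[34] -> (len(lo)=2, len(hi)=1, max(lo)=23)
Step 4: insert 45 -> lo=[17, 23] hi=[34, 45] -> (len(lo)=2, len(hi)=2, max(lo)=23)
Step 5: insert 1 -> lo=[1, 17, 23] hi=[34, 45] -> (len(lo)=3, len(hi)=2, max(lo)=23)
Step 6: insert 45 -> lo=[1, 17, 23] hi=[34, 45, 45] -> (len(lo)=3, len(hi)=3, max(lo)=23)

Answer: (1,0,34) (1,1,23) (2,1,23) (2,2,23) (3,2,23) (3,3,23)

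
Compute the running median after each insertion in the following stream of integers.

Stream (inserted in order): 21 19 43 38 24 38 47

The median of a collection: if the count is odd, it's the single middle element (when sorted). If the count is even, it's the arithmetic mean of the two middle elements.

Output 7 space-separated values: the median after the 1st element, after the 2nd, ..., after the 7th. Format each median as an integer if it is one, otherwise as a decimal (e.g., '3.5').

Step 1: insert 21 -> lo=[21] (size 1, max 21) hi=[] (size 0) -> median=21
Step 2: insert 19 -> lo=[19] (size 1, max 19) hi=[21] (size 1, min 21) -> median=20
Step 3: insert 43 -> lo=[19, 21] (size 2, max 21) hi=[43] (size 1, min 43) -> median=21
Step 4: insert 38 -> lo=[19, 21] (size 2, max 21) hi=[38, 43] (size 2, min 38) -> median=29.5
Step 5: insert 24 -> lo=[19, 21, 24] (size 3, max 24) hi=[38, 43] (size 2, min 38) -> median=24
Step 6: insert 38 -> lo=[19, 21, 24] (size 3, max 24) hi=[38, 38, 43] (size 3, min 38) -> median=31
Step 7: insert 47 -> lo=[19, 21, 24, 38] (size 4, max 38) hi=[38, 43, 47] (size 3, min 38) -> median=38

Answer: 21 20 21 29.5 24 31 38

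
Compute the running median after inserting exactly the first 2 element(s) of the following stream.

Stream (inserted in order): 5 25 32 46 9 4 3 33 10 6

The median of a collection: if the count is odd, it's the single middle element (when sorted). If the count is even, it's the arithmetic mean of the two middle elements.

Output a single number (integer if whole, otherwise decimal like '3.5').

Step 1: insert 5 -> lo=[5] (size 1, max 5) hi=[] (size 0) -> median=5
Step 2: insert 25 -> lo=[5] (size 1, max 5) hi=[25] (size 1, min 25) -> median=15

Answer: 15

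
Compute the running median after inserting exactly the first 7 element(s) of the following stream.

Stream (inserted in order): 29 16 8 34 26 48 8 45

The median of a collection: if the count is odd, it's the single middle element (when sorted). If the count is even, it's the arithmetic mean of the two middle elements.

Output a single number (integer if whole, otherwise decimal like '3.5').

Step 1: insert 29 -> lo=[29] (size 1, max 29) hi=[] (size 0) -> median=29
Step 2: insert 16 -> lo=[16] (size 1, max 16) hi=[29] (size 1, min 29) -> median=22.5
Step 3: insert 8 -> lo=[8, 16] (size 2, max 16) hi=[29] (size 1, min 29) -> median=16
Step 4: insert 34 -> lo=[8, 16] (size 2, max 16) hi=[29, 34] (size 2, min 29) -> median=22.5
Step 5: insert 26 -> lo=[8, 16, 26] (size 3, max 26) hi=[29, 34] (size 2, min 29) -> median=26
Step 6: insert 48 -> lo=[8, 16, 26] (size 3, max 26) hi=[29, 34, 48] (size 3, min 29) -> median=27.5
Step 7: insert 8 -> lo=[8, 8, 16, 26] (size 4, max 26) hi=[29, 34, 48] (size 3, min 29) -> median=26

Answer: 26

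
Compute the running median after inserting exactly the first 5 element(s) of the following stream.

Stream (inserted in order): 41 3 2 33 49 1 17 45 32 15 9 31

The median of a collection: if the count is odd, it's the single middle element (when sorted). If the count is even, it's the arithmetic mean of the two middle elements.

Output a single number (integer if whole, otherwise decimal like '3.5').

Answer: 33

Derivation:
Step 1: insert 41 -> lo=[41] (size 1, max 41) hi=[] (size 0) -> median=41
Step 2: insert 3 -> lo=[3] (size 1, max 3) hi=[41] (size 1, min 41) -> median=22
Step 3: insert 2 -> lo=[2, 3] (size 2, max 3) hi=[41] (size 1, min 41) -> median=3
Step 4: insert 33 -> lo=[2, 3] (size 2, max 3) hi=[33, 41] (size 2, min 33) -> median=18
Step 5: insert 49 -> lo=[2, 3, 33] (size 3, max 33) hi=[41, 49] (size 2, min 41) -> median=33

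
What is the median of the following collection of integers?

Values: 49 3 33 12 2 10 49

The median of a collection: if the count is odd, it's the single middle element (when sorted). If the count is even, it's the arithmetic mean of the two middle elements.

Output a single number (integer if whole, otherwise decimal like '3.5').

Answer: 12

Derivation:
Step 1: insert 49 -> lo=[49] (size 1, max 49) hi=[] (size 0) -> median=49
Step 2: insert 3 -> lo=[3] (size 1, max 3) hi=[49] (size 1, min 49) -> median=26
Step 3: insert 33 -> lo=[3, 33] (size 2, max 33) hi=[49] (size 1, min 49) -> median=33
Step 4: insert 12 -> lo=[3, 12] (size 2, max 12) hi=[33, 49] (size 2, min 33) -> median=22.5
Step 5: insert 2 -> lo=[2, 3, 12] (size 3, max 12) hi=[33, 49] (size 2, min 33) -> median=12
Step 6: insert 10 -> lo=[2, 3, 10] (size 3, max 10) hi=[12, 33, 49] (size 3, min 12) -> median=11
Step 7: insert 49 -> lo=[2, 3, 10, 12] (size 4, max 12) hi=[33, 49, 49] (size 3, min 33) -> median=12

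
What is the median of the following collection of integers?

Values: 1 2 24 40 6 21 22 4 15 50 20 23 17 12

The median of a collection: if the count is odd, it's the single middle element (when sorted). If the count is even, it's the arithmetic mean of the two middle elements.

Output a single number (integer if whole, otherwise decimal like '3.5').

Step 1: insert 1 -> lo=[1] (size 1, max 1) hi=[] (size 0) -> median=1
Step 2: insert 2 -> lo=[1] (size 1, max 1) hi=[2] (size 1, min 2) -> median=1.5
Step 3: insert 24 -> lo=[1, 2] (size 2, max 2) hi=[24] (size 1, min 24) -> median=2
Step 4: insert 40 -> lo=[1, 2] (size 2, max 2) hi=[24, 40] (size 2, min 24) -> median=13
Step 5: insert 6 -> lo=[1, 2, 6] (size 3, max 6) hi=[24, 40] (size 2, min 24) -> median=6
Step 6: insert 21 -> lo=[1, 2, 6] (size 3, max 6) hi=[21, 24, 40] (size 3, min 21) -> median=13.5
Step 7: insert 22 -> lo=[1, 2, 6, 21] (size 4, max 21) hi=[22, 24, 40] (size 3, min 22) -> median=21
Step 8: insert 4 -> lo=[1, 2, 4, 6] (size 4, max 6) hi=[21, 22, 24, 40] (size 4, min 21) -> median=13.5
Step 9: insert 15 -> lo=[1, 2, 4, 6, 15] (size 5, max 15) hi=[21, 22, 24, 40] (size 4, min 21) -> median=15
Step 10: insert 50 -> lo=[1, 2, 4, 6, 15] (size 5, max 15) hi=[21, 22, 24, 40, 50] (size 5, min 21) -> median=18
Step 11: insert 20 -> lo=[1, 2, 4, 6, 15, 20] (size 6, max 20) hi=[21, 22, 24, 40, 50] (size 5, min 21) -> median=20
Step 12: insert 23 -> lo=[1, 2, 4, 6, 15, 20] (size 6, max 20) hi=[21, 22, 23, 24, 40, 50] (size 6, min 21) -> median=20.5
Step 13: insert 17 -> lo=[1, 2, 4, 6, 15, 17, 20] (size 7, max 20) hi=[21, 22, 23, 24, 40, 50] (size 6, min 21) -> median=20
Step 14: insert 12 -> lo=[1, 2, 4, 6, 12, 15, 17] (size 7, max 17) hi=[20, 21, 22, 23, 24, 40, 50] (size 7, min 20) -> median=18.5

Answer: 18.5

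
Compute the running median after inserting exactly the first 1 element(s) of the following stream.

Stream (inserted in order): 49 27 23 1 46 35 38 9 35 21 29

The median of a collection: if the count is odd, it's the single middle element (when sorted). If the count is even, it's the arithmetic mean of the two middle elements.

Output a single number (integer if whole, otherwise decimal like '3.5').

Answer: 49

Derivation:
Step 1: insert 49 -> lo=[49] (size 1, max 49) hi=[] (size 0) -> median=49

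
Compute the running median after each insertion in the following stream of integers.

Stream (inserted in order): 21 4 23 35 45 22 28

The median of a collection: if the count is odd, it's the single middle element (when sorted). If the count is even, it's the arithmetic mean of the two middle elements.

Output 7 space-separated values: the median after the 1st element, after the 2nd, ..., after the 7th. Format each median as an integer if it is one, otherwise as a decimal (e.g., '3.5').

Answer: 21 12.5 21 22 23 22.5 23

Derivation:
Step 1: insert 21 -> lo=[21] (size 1, max 21) hi=[] (size 0) -> median=21
Step 2: insert 4 -> lo=[4] (size 1, max 4) hi=[21] (size 1, min 21) -> median=12.5
Step 3: insert 23 -> lo=[4, 21] (size 2, max 21) hi=[23] (size 1, min 23) -> median=21
Step 4: insert 35 -> lo=[4, 21] (size 2, max 21) hi=[23, 35] (size 2, min 23) -> median=22
Step 5: insert 45 -> lo=[4, 21, 23] (size 3, max 23) hi=[35, 45] (size 2, min 35) -> median=23
Step 6: insert 22 -> lo=[4, 21, 22] (size 3, max 22) hi=[23, 35, 45] (size 3, min 23) -> median=22.5
Step 7: insert 28 -> lo=[4, 21, 22, 23] (size 4, max 23) hi=[28, 35, 45] (size 3, min 28) -> median=23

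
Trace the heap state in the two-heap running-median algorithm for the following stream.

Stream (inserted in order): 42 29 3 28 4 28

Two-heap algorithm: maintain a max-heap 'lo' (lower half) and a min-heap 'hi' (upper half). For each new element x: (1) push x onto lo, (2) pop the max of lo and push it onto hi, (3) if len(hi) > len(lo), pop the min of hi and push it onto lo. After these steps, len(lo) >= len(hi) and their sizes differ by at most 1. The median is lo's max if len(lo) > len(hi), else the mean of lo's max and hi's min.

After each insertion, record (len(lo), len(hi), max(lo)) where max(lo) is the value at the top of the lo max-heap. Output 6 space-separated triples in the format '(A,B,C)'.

Answer: (1,0,42) (1,1,29) (2,1,29) (2,2,28) (3,2,28) (3,3,28)

Derivation:
Step 1: insert 42 -> lo=[42] hi=[] -> (len(lo)=1, len(hi)=0, max(lo)=42)
Step 2: insert 29 -> lo=[29] hi=[42] -> (len(lo)=1, len(hi)=1, max(lo)=29)
Step 3: insert 3 -> lo=[3, 29] hi=[42] -> (len(lo)=2, len(hi)=1, max(lo)=29)
Step 4: insert 28 -> lo=[3, 28] hi=[29, 42] -> (len(lo)=2, len(hi)=2, max(lo)=28)
Step 5: insert 4 -> lo=[3, 4, 28] hi=[29, 42] -> (len(lo)=3, len(hi)=2, max(lo)=28)
Step 6: insert 28 -> lo=[3, 4, 28] hi=[28, 29, 42] -> (len(lo)=3, len(hi)=3, max(lo)=28)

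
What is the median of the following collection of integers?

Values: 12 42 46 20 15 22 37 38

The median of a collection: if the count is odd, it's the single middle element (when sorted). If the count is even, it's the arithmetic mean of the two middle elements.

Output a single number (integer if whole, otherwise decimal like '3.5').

Answer: 29.5

Derivation:
Step 1: insert 12 -> lo=[12] (size 1, max 12) hi=[] (size 0) -> median=12
Step 2: insert 42 -> lo=[12] (size 1, max 12) hi=[42] (size 1, min 42) -> median=27
Step 3: insert 46 -> lo=[12, 42] (size 2, max 42) hi=[46] (size 1, min 46) -> median=42
Step 4: insert 20 -> lo=[12, 20] (size 2, max 20) hi=[42, 46] (size 2, min 42) -> median=31
Step 5: insert 15 -> lo=[12, 15, 20] (size 3, max 20) hi=[42, 46] (size 2, min 42) -> median=20
Step 6: insert 22 -> lo=[12, 15, 20] (size 3, max 20) hi=[22, 42, 46] (size 3, min 22) -> median=21
Step 7: insert 37 -> lo=[12, 15, 20, 22] (size 4, max 22) hi=[37, 42, 46] (size 3, min 37) -> median=22
Step 8: insert 38 -> lo=[12, 15, 20, 22] (size 4, max 22) hi=[37, 38, 42, 46] (size 4, min 37) -> median=29.5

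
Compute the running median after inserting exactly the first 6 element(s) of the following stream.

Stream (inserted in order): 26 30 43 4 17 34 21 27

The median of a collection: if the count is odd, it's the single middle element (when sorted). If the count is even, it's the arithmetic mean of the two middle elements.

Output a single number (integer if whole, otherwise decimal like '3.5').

Step 1: insert 26 -> lo=[26] (size 1, max 26) hi=[] (size 0) -> median=26
Step 2: insert 30 -> lo=[26] (size 1, max 26) hi=[30] (size 1, min 30) -> median=28
Step 3: insert 43 -> lo=[26, 30] (size 2, max 30) hi=[43] (size 1, min 43) -> median=30
Step 4: insert 4 -> lo=[4, 26] (size 2, max 26) hi=[30, 43] (size 2, min 30) -> median=28
Step 5: insert 17 -> lo=[4, 17, 26] (size 3, max 26) hi=[30, 43] (size 2, min 30) -> median=26
Step 6: insert 34 -> lo=[4, 17, 26] (size 3, max 26) hi=[30, 34, 43] (size 3, min 30) -> median=28

Answer: 28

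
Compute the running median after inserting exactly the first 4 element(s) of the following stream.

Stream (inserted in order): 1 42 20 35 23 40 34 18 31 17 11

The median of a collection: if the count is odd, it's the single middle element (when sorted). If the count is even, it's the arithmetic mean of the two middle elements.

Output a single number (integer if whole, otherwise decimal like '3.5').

Answer: 27.5

Derivation:
Step 1: insert 1 -> lo=[1] (size 1, max 1) hi=[] (size 0) -> median=1
Step 2: insert 42 -> lo=[1] (size 1, max 1) hi=[42] (size 1, min 42) -> median=21.5
Step 3: insert 20 -> lo=[1, 20] (size 2, max 20) hi=[42] (size 1, min 42) -> median=20
Step 4: insert 35 -> lo=[1, 20] (size 2, max 20) hi=[35, 42] (size 2, min 35) -> median=27.5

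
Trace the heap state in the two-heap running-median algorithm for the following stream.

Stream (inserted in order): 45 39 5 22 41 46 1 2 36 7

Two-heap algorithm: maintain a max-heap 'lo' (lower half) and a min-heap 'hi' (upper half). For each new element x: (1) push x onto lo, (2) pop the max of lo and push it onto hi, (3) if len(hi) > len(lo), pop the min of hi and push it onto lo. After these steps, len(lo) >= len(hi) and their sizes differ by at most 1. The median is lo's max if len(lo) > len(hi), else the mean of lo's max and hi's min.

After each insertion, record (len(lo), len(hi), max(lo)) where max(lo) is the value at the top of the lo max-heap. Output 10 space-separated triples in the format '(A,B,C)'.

Step 1: insert 45 -> lo=[45] hi=[] -> (len(lo)=1, len(hi)=0, max(lo)=45)
Step 2: insert 39 -> lo=[39] hi=[45] -> (len(lo)=1, len(hi)=1, max(lo)=39)
Step 3: insert 5 -> lo=[5, 39] hi=[45] -> (len(lo)=2, len(hi)=1, max(lo)=39)
Step 4: insert 22 -> lo=[5, 22] hi=[39, 45] -> (len(lo)=2, len(hi)=2, max(lo)=22)
Step 5: insert 41 -> lo=[5, 22, 39] hi=[41, 45] -> (len(lo)=3, len(hi)=2, max(lo)=39)
Step 6: insert 46 -> lo=[5, 22, 39] hi=[41, 45, 46] -> (len(lo)=3, len(hi)=3, max(lo)=39)
Step 7: insert 1 -> lo=[1, 5, 22, 39] hi=[41, 45, 46] -> (len(lo)=4, len(hi)=3, max(lo)=39)
Step 8: insert 2 -> lo=[1, 2, 5, 22] hi=[39, 41, 45, 46] -> (len(lo)=4, len(hi)=4, max(lo)=22)
Step 9: insert 36 -> lo=[1, 2, 5, 22, 36] hi=[39, 41, 45, 46] -> (len(lo)=5, len(hi)=4, max(lo)=36)
Step 10: insert 7 -> lo=[1, 2, 5, 7, 22] hi=[36, 39, 41, 45, 46] -> (len(lo)=5, len(hi)=5, max(lo)=22)

Answer: (1,0,45) (1,1,39) (2,1,39) (2,2,22) (3,2,39) (3,3,39) (4,3,39) (4,4,22) (5,4,36) (5,5,22)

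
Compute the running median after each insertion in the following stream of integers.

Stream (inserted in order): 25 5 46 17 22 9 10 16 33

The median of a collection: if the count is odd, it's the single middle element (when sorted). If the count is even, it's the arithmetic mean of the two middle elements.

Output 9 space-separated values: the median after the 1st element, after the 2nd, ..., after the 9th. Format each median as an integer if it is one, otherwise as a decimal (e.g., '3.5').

Step 1: insert 25 -> lo=[25] (size 1, max 25) hi=[] (size 0) -> median=25
Step 2: insert 5 -> lo=[5] (size 1, max 5) hi=[25] (size 1, min 25) -> median=15
Step 3: insert 46 -> lo=[5, 25] (size 2, max 25) hi=[46] (size 1, min 46) -> median=25
Step 4: insert 17 -> lo=[5, 17] (size 2, max 17) hi=[25, 46] (size 2, min 25) -> median=21
Step 5: insert 22 -> lo=[5, 17, 22] (size 3, max 22) hi=[25, 46] (size 2, min 25) -> median=22
Step 6: insert 9 -> lo=[5, 9, 17] (size 3, max 17) hi=[22, 25, 46] (size 3, min 22) -> median=19.5
Step 7: insert 10 -> lo=[5, 9, 10, 17] (size 4, max 17) hi=[22, 25, 46] (size 3, min 22) -> median=17
Step 8: insert 16 -> lo=[5, 9, 10, 16] (size 4, max 16) hi=[17, 22, 25, 46] (size 4, min 17) -> median=16.5
Step 9: insert 33 -> lo=[5, 9, 10, 16, 17] (size 5, max 17) hi=[22, 25, 33, 46] (size 4, min 22) -> median=17

Answer: 25 15 25 21 22 19.5 17 16.5 17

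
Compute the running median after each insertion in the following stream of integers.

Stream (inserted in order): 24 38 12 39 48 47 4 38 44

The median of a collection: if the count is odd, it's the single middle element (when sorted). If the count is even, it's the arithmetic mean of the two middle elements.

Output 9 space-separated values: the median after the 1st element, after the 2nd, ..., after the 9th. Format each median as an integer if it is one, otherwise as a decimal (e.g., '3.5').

Answer: 24 31 24 31 38 38.5 38 38 38

Derivation:
Step 1: insert 24 -> lo=[24] (size 1, max 24) hi=[] (size 0) -> median=24
Step 2: insert 38 -> lo=[24] (size 1, max 24) hi=[38] (size 1, min 38) -> median=31
Step 3: insert 12 -> lo=[12, 24] (size 2, max 24) hi=[38] (size 1, min 38) -> median=24
Step 4: insert 39 -> lo=[12, 24] (size 2, max 24) hi=[38, 39] (size 2, min 38) -> median=31
Step 5: insert 48 -> lo=[12, 24, 38] (size 3, max 38) hi=[39, 48] (size 2, min 39) -> median=38
Step 6: insert 47 -> lo=[12, 24, 38] (size 3, max 38) hi=[39, 47, 48] (size 3, min 39) -> median=38.5
Step 7: insert 4 -> lo=[4, 12, 24, 38] (size 4, max 38) hi=[39, 47, 48] (size 3, min 39) -> median=38
Step 8: insert 38 -> lo=[4, 12, 24, 38] (size 4, max 38) hi=[38, 39, 47, 48] (size 4, min 38) -> median=38
Step 9: insert 44 -> lo=[4, 12, 24, 38, 38] (size 5, max 38) hi=[39, 44, 47, 48] (size 4, min 39) -> median=38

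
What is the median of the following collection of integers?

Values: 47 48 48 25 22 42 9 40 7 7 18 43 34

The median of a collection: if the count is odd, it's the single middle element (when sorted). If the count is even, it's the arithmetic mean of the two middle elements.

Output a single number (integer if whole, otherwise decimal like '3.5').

Answer: 34

Derivation:
Step 1: insert 47 -> lo=[47] (size 1, max 47) hi=[] (size 0) -> median=47
Step 2: insert 48 -> lo=[47] (size 1, max 47) hi=[48] (size 1, min 48) -> median=47.5
Step 3: insert 48 -> lo=[47, 48] (size 2, max 48) hi=[48] (size 1, min 48) -> median=48
Step 4: insert 25 -> lo=[25, 47] (size 2, max 47) hi=[48, 48] (size 2, min 48) -> median=47.5
Step 5: insert 22 -> lo=[22, 25, 47] (size 3, max 47) hi=[48, 48] (size 2, min 48) -> median=47
Step 6: insert 42 -> lo=[22, 25, 42] (size 3, max 42) hi=[47, 48, 48] (size 3, min 47) -> median=44.5
Step 7: insert 9 -> lo=[9, 22, 25, 42] (size 4, max 42) hi=[47, 48, 48] (size 3, min 47) -> median=42
Step 8: insert 40 -> lo=[9, 22, 25, 40] (size 4, max 40) hi=[42, 47, 48, 48] (size 4, min 42) -> median=41
Step 9: insert 7 -> lo=[7, 9, 22, 25, 40] (size 5, max 40) hi=[42, 47, 48, 48] (size 4, min 42) -> median=40
Step 10: insert 7 -> lo=[7, 7, 9, 22, 25] (size 5, max 25) hi=[40, 42, 47, 48, 48] (size 5, min 40) -> median=32.5
Step 11: insert 18 -> lo=[7, 7, 9, 18, 22, 25] (size 6, max 25) hi=[40, 42, 47, 48, 48] (size 5, min 40) -> median=25
Step 12: insert 43 -> lo=[7, 7, 9, 18, 22, 25] (size 6, max 25) hi=[40, 42, 43, 47, 48, 48] (size 6, min 40) -> median=32.5
Step 13: insert 34 -> lo=[7, 7, 9, 18, 22, 25, 34] (size 7, max 34) hi=[40, 42, 43, 47, 48, 48] (size 6, min 40) -> median=34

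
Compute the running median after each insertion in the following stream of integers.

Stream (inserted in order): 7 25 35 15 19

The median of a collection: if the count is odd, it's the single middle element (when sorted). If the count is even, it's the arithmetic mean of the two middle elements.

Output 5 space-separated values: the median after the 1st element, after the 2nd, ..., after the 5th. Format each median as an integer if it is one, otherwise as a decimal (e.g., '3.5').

Answer: 7 16 25 20 19

Derivation:
Step 1: insert 7 -> lo=[7] (size 1, max 7) hi=[] (size 0) -> median=7
Step 2: insert 25 -> lo=[7] (size 1, max 7) hi=[25] (size 1, min 25) -> median=16
Step 3: insert 35 -> lo=[7, 25] (size 2, max 25) hi=[35] (size 1, min 35) -> median=25
Step 4: insert 15 -> lo=[7, 15] (size 2, max 15) hi=[25, 35] (size 2, min 25) -> median=20
Step 5: insert 19 -> lo=[7, 15, 19] (size 3, max 19) hi=[25, 35] (size 2, min 25) -> median=19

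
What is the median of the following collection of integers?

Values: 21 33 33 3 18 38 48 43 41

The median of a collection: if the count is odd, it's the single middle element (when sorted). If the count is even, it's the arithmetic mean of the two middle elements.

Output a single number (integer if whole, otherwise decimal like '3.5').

Step 1: insert 21 -> lo=[21] (size 1, max 21) hi=[] (size 0) -> median=21
Step 2: insert 33 -> lo=[21] (size 1, max 21) hi=[33] (size 1, min 33) -> median=27
Step 3: insert 33 -> lo=[21, 33] (size 2, max 33) hi=[33] (size 1, min 33) -> median=33
Step 4: insert 3 -> lo=[3, 21] (size 2, max 21) hi=[33, 33] (size 2, min 33) -> median=27
Step 5: insert 18 -> lo=[3, 18, 21] (size 3, max 21) hi=[33, 33] (size 2, min 33) -> median=21
Step 6: insert 38 -> lo=[3, 18, 21] (size 3, max 21) hi=[33, 33, 38] (size 3, min 33) -> median=27
Step 7: insert 48 -> lo=[3, 18, 21, 33] (size 4, max 33) hi=[33, 38, 48] (size 3, min 33) -> median=33
Step 8: insert 43 -> lo=[3, 18, 21, 33] (size 4, max 33) hi=[33, 38, 43, 48] (size 4, min 33) -> median=33
Step 9: insert 41 -> lo=[3, 18, 21, 33, 33] (size 5, max 33) hi=[38, 41, 43, 48] (size 4, min 38) -> median=33

Answer: 33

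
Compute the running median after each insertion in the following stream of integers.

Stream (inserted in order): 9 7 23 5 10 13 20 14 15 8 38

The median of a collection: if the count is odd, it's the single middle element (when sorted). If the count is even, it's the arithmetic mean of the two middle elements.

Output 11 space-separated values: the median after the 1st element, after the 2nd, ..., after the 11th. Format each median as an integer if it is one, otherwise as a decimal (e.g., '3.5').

Step 1: insert 9 -> lo=[9] (size 1, max 9) hi=[] (size 0) -> median=9
Step 2: insert 7 -> lo=[7] (size 1, max 7) hi=[9] (size 1, min 9) -> median=8
Step 3: insert 23 -> lo=[7, 9] (size 2, max 9) hi=[23] (size 1, min 23) -> median=9
Step 4: insert 5 -> lo=[5, 7] (size 2, max 7) hi=[9, 23] (size 2, min 9) -> median=8
Step 5: insert 10 -> lo=[5, 7, 9] (size 3, max 9) hi=[10, 23] (size 2, min 10) -> median=9
Step 6: insert 13 -> lo=[5, 7, 9] (size 3, max 9) hi=[10, 13, 23] (size 3, min 10) -> median=9.5
Step 7: insert 20 -> lo=[5, 7, 9, 10] (size 4, max 10) hi=[13, 20, 23] (size 3, min 13) -> median=10
Step 8: insert 14 -> lo=[5, 7, 9, 10] (size 4, max 10) hi=[13, 14, 20, 23] (size 4, min 13) -> median=11.5
Step 9: insert 15 -> lo=[5, 7, 9, 10, 13] (size 5, max 13) hi=[14, 15, 20, 23] (size 4, min 14) -> median=13
Step 10: insert 8 -> lo=[5, 7, 8, 9, 10] (size 5, max 10) hi=[13, 14, 15, 20, 23] (size 5, min 13) -> median=11.5
Step 11: insert 38 -> lo=[5, 7, 8, 9, 10, 13] (size 6, max 13) hi=[14, 15, 20, 23, 38] (size 5, min 14) -> median=13

Answer: 9 8 9 8 9 9.5 10 11.5 13 11.5 13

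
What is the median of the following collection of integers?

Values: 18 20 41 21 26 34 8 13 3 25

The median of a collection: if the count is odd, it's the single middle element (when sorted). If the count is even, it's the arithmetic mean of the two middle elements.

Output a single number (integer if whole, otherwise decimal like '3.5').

Step 1: insert 18 -> lo=[18] (size 1, max 18) hi=[] (size 0) -> median=18
Step 2: insert 20 -> lo=[18] (size 1, max 18) hi=[20] (size 1, min 20) -> median=19
Step 3: insert 41 -> lo=[18, 20] (size 2, max 20) hi=[41] (size 1, min 41) -> median=20
Step 4: insert 21 -> lo=[18, 20] (size 2, max 20) hi=[21, 41] (size 2, min 21) -> median=20.5
Step 5: insert 26 -> lo=[18, 20, 21] (size 3, max 21) hi=[26, 41] (size 2, min 26) -> median=21
Step 6: insert 34 -> lo=[18, 20, 21] (size 3, max 21) hi=[26, 34, 41] (size 3, min 26) -> median=23.5
Step 7: insert 8 -> lo=[8, 18, 20, 21] (size 4, max 21) hi=[26, 34, 41] (size 3, min 26) -> median=21
Step 8: insert 13 -> lo=[8, 13, 18, 20] (size 4, max 20) hi=[21, 26, 34, 41] (size 4, min 21) -> median=20.5
Step 9: insert 3 -> lo=[3, 8, 13, 18, 20] (size 5, max 20) hi=[21, 26, 34, 41] (size 4, min 21) -> median=20
Step 10: insert 25 -> lo=[3, 8, 13, 18, 20] (size 5, max 20) hi=[21, 25, 26, 34, 41] (size 5, min 21) -> median=20.5

Answer: 20.5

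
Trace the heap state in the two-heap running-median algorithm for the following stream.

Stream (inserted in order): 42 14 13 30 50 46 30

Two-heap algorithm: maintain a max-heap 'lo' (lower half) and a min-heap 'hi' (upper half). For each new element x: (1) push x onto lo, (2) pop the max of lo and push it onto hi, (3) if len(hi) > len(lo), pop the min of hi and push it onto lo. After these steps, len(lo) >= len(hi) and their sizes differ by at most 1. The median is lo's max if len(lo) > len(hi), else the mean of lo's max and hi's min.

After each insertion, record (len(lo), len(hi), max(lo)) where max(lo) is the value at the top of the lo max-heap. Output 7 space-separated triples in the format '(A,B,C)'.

Step 1: insert 42 -> lo=[42] hi=[] -> (len(lo)=1, len(hi)=0, max(lo)=42)
Step 2: insert 14 -> lo=[14] hi=[42] -> (len(lo)=1, len(hi)=1, max(lo)=14)
Step 3: insert 13 -> lo=[13, 14] hi=[42] -> (len(lo)=2, len(hi)=1, max(lo)=14)
Step 4: insert 30 -> lo=[13, 14] hi=[30, 42] -> (len(lo)=2, len(hi)=2, max(lo)=14)
Step 5: insert 50 -> lo=[13, 14, 30] hi=[42, 50] -> (len(lo)=3, len(hi)=2, max(lo)=30)
Step 6: insert 46 -> lo=[13, 14, 30] hi=[42, 46, 50] -> (len(lo)=3, len(hi)=3, max(lo)=30)
Step 7: insert 30 -> lo=[13, 14, 30, 30] hi=[42, 46, 50] -> (len(lo)=4, len(hi)=3, max(lo)=30)

Answer: (1,0,42) (1,1,14) (2,1,14) (2,2,14) (3,2,30) (3,3,30) (4,3,30)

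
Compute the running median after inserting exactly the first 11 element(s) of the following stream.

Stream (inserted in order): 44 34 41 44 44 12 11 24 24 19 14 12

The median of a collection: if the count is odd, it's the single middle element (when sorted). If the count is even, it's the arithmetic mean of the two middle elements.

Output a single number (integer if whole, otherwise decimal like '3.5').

Answer: 24

Derivation:
Step 1: insert 44 -> lo=[44] (size 1, max 44) hi=[] (size 0) -> median=44
Step 2: insert 34 -> lo=[34] (size 1, max 34) hi=[44] (size 1, min 44) -> median=39
Step 3: insert 41 -> lo=[34, 41] (size 2, max 41) hi=[44] (size 1, min 44) -> median=41
Step 4: insert 44 -> lo=[34, 41] (size 2, max 41) hi=[44, 44] (size 2, min 44) -> median=42.5
Step 5: insert 44 -> lo=[34, 41, 44] (size 3, max 44) hi=[44, 44] (size 2, min 44) -> median=44
Step 6: insert 12 -> lo=[12, 34, 41] (size 3, max 41) hi=[44, 44, 44] (size 3, min 44) -> median=42.5
Step 7: insert 11 -> lo=[11, 12, 34, 41] (size 4, max 41) hi=[44, 44, 44] (size 3, min 44) -> median=41
Step 8: insert 24 -> lo=[11, 12, 24, 34] (size 4, max 34) hi=[41, 44, 44, 44] (size 4, min 41) -> median=37.5
Step 9: insert 24 -> lo=[11, 12, 24, 24, 34] (size 5, max 34) hi=[41, 44, 44, 44] (size 4, min 41) -> median=34
Step 10: insert 19 -> lo=[11, 12, 19, 24, 24] (size 5, max 24) hi=[34, 41, 44, 44, 44] (size 5, min 34) -> median=29
Step 11: insert 14 -> lo=[11, 12, 14, 19, 24, 24] (size 6, max 24) hi=[34, 41, 44, 44, 44] (size 5, min 34) -> median=24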